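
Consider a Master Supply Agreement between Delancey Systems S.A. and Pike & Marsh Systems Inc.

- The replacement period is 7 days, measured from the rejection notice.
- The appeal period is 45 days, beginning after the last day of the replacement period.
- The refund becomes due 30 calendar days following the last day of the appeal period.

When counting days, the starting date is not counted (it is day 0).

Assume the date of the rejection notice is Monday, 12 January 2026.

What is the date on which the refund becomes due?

Adding 7 calendar days to 12 January 2026 gives 19 January 2026, which is the last day of the replacement period.
The last day of the appeal period: 19 January 2026 + 45 days = 5 March 2026.
The date on which the refund becomes due: 30 calendar days after 5 March 2026 is 4 April 2026.

4 April 2026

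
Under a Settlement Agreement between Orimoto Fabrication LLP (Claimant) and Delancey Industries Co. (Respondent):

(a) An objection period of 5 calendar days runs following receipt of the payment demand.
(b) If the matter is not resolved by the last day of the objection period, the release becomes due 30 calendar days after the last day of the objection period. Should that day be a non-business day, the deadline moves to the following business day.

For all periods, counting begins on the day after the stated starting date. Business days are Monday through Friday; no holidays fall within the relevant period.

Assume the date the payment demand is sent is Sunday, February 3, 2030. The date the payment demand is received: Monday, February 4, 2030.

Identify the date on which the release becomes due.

March 11, 2030

Adding 5 calendar days to February 4, 2030 gives February 9, 2030, which is the last day of the objection period.
Adding 30 calendar days to February 9, 2030 gives March 11, 2030, which is the date on which the release becomes due. March 11, 2030 is a Monday, so no roll-forward applies.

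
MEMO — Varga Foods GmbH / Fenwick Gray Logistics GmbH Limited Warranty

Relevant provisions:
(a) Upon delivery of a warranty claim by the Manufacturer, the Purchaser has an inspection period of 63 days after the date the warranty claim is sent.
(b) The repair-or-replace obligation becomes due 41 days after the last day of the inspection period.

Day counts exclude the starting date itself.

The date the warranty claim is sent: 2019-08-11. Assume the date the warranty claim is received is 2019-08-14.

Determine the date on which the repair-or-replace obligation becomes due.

2019-11-23

The last day of the inspection period: 2019-08-11 + 63 days = 2019-10-13.
Adding 41 calendar days to 2019-10-13 gives 2019-11-23, which is the date on which the repair-or-replace obligation becomes due.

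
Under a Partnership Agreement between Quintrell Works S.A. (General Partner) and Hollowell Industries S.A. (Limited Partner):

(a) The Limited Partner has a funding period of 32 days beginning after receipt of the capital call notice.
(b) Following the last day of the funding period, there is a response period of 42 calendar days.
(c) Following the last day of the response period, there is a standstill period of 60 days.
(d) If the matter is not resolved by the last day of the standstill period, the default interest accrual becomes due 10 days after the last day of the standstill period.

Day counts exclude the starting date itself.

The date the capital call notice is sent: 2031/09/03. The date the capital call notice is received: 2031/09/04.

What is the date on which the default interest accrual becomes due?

The last day of the funding period: 2031/09/04 + 32 days = 2031/10/06.
The last day of the response period: 2031/10/06 + 42 days = 2031/11/17.
Adding 60 calendar days to 2031/11/17 gives 2032/01/16, which is the last day of the standstill period.
The date on which the default interest accrual becomes due: 10 calendar days after 2032/01/16 is 2032/01/26.

2032/01/26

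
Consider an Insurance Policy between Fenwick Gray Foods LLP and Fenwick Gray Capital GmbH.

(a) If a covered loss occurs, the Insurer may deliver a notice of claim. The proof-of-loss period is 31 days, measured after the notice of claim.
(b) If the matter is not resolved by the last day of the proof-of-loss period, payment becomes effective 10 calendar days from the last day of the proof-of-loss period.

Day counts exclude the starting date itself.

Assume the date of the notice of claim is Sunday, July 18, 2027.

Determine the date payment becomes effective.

Adding 31 calendar days to July 18, 2027 gives August 18, 2027, which is the last day of the proof-of-loss period.
The date payment becomes effective: August 18, 2027 + 10 days = August 28, 2027.

August 28, 2027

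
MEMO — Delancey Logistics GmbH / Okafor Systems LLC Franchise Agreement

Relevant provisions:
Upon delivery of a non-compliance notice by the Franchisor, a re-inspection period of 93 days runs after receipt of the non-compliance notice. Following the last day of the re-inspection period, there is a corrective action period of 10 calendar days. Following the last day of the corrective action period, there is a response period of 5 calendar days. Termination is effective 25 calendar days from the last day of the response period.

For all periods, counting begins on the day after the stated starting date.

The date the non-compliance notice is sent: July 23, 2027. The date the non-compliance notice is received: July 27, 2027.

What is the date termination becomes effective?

The last day of the re-inspection period: 93 calendar days after July 27, 2027 is October 28, 2027.
The last day of the corrective action period: October 28, 2027 + 10 days = November 7, 2027.
The last day of the response period: 5 calendar days after November 7, 2027 is November 12, 2027.
The date termination becomes effective: 25 calendar days after November 12, 2027 is December 7, 2027.

December 7, 2027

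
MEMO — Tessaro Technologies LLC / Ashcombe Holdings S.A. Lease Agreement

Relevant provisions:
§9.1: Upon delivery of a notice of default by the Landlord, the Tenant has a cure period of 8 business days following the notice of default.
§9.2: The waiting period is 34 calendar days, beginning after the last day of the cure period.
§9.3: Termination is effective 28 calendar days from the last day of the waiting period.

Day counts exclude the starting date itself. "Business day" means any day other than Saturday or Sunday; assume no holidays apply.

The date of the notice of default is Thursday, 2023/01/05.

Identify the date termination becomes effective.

2023/03/20

The last day of the cure period: 8 business days after Thursday, 2023/01/05, skipping weekends — Jan 6, Jan 9, Jan 10, Jan 11, Jan 12, Jan 13, Jan 16, Jan 17 — lands on Tuesday, 2023/01/17.
The last day of the waiting period: 2023/01/17 + 34 days = 2023/02/20.
The date termination becomes effective: 28 calendar days after 2023/02/20 is 2023/03/20.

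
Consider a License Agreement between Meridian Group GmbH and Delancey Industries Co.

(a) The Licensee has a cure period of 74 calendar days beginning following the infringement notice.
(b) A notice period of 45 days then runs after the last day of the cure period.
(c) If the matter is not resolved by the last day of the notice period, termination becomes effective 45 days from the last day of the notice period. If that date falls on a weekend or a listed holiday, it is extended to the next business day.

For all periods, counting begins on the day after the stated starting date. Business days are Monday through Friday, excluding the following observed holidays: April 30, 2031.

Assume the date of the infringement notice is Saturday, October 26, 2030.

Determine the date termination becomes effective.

The last day of the cure period: October 26, 2030 + 74 days = January 8, 2031.
The last day of the notice period: 45 calendar days after January 8, 2031 is February 22, 2031.
Adding 45 calendar days to February 22, 2031 gives April 8, 2031, which is the date termination becomes effective. April 8, 2031 is a Tuesday and is not a listed holiday, so no roll-forward applies.

April 8, 2031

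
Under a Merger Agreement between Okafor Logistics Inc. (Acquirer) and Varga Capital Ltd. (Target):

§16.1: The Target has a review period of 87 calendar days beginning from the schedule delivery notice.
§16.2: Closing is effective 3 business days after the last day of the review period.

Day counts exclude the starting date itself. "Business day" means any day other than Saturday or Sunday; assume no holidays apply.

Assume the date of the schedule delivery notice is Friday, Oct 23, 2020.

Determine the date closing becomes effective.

Jan 21, 2021

Adding 87 calendar days to Oct 23, 2020 gives Jan 18, 2021, which is the last day of the review period.
From Monday, Jan 18, 2021, 3 business days (Jan 19, Jan 20, Jan 21, skipping weekends) brings us to Thursday, Jan 21, 2021, which is the date closing becomes effective.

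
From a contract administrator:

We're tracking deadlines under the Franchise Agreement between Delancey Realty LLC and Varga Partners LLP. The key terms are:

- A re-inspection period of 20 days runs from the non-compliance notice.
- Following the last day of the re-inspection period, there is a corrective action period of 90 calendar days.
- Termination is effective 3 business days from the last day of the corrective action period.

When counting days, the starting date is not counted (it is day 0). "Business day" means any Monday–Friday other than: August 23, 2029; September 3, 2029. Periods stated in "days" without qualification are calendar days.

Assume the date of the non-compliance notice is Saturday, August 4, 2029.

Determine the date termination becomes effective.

November 27, 2029

Adding 20 calendar days to August 4, 2029 gives August 24, 2029, which is the last day of the re-inspection period.
Adding 90 calendar days to August 24, 2029 gives November 22, 2029, which is the last day of the corrective action period.
From Thursday, November 22, 2029, 3 business days (Nov 23, Nov 26, Nov 27, skipping weekends) brings us to Tuesday, November 27, 2029, which is the date termination becomes effective.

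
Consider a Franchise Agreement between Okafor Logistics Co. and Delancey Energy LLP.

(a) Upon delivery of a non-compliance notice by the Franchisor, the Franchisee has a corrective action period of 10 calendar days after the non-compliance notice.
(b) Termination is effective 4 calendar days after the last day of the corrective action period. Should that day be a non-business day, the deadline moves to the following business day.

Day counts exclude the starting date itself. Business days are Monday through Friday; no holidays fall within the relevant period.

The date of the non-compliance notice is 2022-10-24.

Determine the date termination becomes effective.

2022-11-07

The last day of the corrective action period: 10 calendar days after 2022-10-24 is 2022-11-03.
The date termination becomes effective: 4 calendar days after 2022-11-03 is 2022-11-07. 2022-11-07 is a Monday, so no roll-forward applies.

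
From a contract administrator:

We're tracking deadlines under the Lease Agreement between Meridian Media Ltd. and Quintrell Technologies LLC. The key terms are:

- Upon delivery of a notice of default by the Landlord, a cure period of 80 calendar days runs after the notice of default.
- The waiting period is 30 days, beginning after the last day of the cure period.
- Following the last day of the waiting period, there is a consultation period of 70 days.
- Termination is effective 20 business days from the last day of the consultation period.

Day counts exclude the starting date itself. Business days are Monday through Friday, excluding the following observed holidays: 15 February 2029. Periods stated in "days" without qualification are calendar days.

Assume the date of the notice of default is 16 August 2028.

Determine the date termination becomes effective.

13 March 2029

Adding 80 calendar days to 16 August 2028 gives 4 November 2028, which is the last day of the cure period.
The last day of the waiting period: 4 November 2028 + 30 days = 4 December 2028.
Adding 70 calendar days to 4 December 2028 gives 12 February 2029, which is the last day of the consultation period.
The date termination becomes effective: 20 business days after Monday, 12 February 2029, skipping weekends and the listed holiday on Feb 15 — Feb 13, Feb 14, Feb 16, Feb 19, …, Mar 9, Mar 12, Mar 13 — lands on Tuesday, 13 March 2029.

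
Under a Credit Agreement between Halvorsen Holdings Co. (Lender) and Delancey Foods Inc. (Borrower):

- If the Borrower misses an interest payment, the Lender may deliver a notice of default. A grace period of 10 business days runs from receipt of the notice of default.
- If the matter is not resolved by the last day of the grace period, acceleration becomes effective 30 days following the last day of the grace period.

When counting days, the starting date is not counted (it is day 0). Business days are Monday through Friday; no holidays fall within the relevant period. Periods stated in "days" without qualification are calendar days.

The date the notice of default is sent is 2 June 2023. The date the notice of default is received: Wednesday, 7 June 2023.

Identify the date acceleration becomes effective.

The last day of the grace period: counting 10 business days from Wednesday, 7 June 2023 (Jun 8, Jun 9, Jun 12, Jun 13, Jun 14, Jun 15, Jun 16, Jun 19, Jun 20, Jun 21, skipping weekends) reaches Wednesday, 21 June 2023.
The date acceleration becomes effective: 30 calendar days after 21 June 2023 is 21 July 2023.

21 July 2023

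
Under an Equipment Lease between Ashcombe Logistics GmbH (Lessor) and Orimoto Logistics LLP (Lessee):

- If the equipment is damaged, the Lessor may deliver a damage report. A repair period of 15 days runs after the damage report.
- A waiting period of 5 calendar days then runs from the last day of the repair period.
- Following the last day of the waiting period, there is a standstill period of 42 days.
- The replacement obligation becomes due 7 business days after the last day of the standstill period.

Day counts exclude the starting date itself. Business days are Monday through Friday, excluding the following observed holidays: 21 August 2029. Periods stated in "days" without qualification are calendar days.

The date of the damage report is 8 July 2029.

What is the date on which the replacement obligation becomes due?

18 September 2029

The last day of the repair period: 15 calendar days after 8 July 2029 is 23 July 2029.
Adding 5 calendar days to 23 July 2029 gives 28 July 2029, which is the last day of the waiting period.
The last day of the standstill period: 28 July 2029 + 42 days = 8 September 2029.
From Saturday, 8 September 2029, 7 business days (Sep 10, Sep 11, Sep 12, Sep 13, Sep 14, Sep 17, Sep 18, skipping weekends) brings us to Tuesday, 18 September 2029, which is the date on which the replacement obligation becomes due.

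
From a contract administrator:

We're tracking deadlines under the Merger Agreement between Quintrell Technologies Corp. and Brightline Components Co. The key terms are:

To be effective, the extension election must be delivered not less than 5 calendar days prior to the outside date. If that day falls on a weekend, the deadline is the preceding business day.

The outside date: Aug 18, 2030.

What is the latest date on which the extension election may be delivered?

Aug 13, 2030

Aug 18, 2030 minus 5 days is Aug 13, 2030. That is a Tuesday, so no adjustment is needed.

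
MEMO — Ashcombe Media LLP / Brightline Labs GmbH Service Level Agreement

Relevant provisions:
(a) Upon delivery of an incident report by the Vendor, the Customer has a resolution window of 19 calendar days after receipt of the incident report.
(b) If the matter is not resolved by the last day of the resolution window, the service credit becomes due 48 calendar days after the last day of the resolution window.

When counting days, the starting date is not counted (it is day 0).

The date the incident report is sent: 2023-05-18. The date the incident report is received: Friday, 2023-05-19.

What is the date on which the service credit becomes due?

The last day of the resolution window: 2023-05-19 + 19 days = 2023-06-07.
The date on which the service credit becomes due: 2023-06-07 + 48 days = 2023-07-25.

2023-07-25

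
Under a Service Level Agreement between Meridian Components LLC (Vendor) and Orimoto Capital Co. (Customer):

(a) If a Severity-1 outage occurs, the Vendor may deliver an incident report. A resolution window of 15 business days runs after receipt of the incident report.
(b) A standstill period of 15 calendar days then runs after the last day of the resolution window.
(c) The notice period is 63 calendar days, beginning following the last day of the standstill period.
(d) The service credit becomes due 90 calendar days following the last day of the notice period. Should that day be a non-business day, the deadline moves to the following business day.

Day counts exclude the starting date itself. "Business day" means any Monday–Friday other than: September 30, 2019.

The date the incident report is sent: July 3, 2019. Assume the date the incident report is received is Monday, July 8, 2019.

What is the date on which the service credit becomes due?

January 13, 2020

The last day of the resolution window: 15 business days after Monday, July 8, 2019, skipping weekends — Jul 9, Jul 10, Jul 11, Jul 12, …, Jul 25, Jul 26, Jul 29 — lands on Monday, July 29, 2019.
The last day of the standstill period: July 29, 2019 + 15 days = August 13, 2019.
The last day of the notice period: August 13, 2019 + 63 days = October 15, 2019.
The date on which the service credit becomes due: October 15, 2019 + 90 days = January 13, 2020. January 13, 2020 is a Monday and is not a listed holiday, so no roll-forward applies.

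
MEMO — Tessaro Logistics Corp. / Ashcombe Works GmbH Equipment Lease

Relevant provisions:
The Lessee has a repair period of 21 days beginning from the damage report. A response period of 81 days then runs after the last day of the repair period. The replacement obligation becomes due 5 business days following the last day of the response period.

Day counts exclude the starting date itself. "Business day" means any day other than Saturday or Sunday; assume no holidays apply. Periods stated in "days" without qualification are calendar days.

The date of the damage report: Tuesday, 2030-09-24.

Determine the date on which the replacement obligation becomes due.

2031-01-10

Adding 21 calendar days to 2030-09-24 gives 2030-10-15, which is the last day of the repair period.
The last day of the response period: 2030-10-15 + 81 days = 2031-01-04.
From Saturday, 2031-01-04, 5 business days (Jan 6, Jan 7, Jan 8, Jan 9, Jan 10, skipping weekends) brings us to Friday, 2031-01-10, which is the date on which the replacement obligation becomes due.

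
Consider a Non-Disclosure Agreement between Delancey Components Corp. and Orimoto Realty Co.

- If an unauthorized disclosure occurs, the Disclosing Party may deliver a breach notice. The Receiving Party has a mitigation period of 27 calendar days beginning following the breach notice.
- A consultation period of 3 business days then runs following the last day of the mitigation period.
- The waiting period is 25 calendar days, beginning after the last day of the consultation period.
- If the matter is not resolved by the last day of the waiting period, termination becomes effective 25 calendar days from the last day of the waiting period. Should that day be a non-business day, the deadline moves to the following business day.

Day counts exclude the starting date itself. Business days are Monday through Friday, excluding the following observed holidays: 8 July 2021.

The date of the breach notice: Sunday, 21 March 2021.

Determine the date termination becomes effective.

10 June 2021

The last day of the mitigation period: 27 calendar days after 21 March 2021 is 17 April 2021.
The last day of the consultation period: counting 3 business days from Saturday, 17 April 2021 (Apr 19, Apr 20, Apr 21, skipping weekends) reaches Wednesday, 21 April 2021.
The last day of the waiting period: 21 April 2021 + 25 days = 16 May 2021.
Adding 25 calendar days to 16 May 2021 gives 10 June 2021, which is the date termination becomes effective. 10 June 2021 is a Thursday and is not a listed holiday, so no roll-forward applies.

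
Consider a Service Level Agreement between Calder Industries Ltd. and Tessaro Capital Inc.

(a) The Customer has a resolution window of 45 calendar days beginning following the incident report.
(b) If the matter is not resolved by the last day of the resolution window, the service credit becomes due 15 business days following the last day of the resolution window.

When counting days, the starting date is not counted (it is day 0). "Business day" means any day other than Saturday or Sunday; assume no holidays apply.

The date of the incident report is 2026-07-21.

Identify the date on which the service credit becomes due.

2026-09-25

The last day of the resolution window: 2026-07-21 + 45 days = 2026-09-04.
The date on which the service credit becomes due: 15 business days after Friday, 2026-09-04, skipping weekends — Sep 7, Sep 8, Sep 9, Sep 10, …, Sep 23, Sep 24, Sep 25 — lands on Friday, 2026-09-25.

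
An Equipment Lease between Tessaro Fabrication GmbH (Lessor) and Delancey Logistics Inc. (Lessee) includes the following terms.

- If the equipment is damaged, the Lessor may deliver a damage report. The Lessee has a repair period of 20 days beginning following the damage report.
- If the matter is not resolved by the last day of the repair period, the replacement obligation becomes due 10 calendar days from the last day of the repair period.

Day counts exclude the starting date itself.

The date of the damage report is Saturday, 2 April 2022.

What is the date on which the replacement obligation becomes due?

Adding 20 calendar days to 2 April 2022 gives 22 April 2022, which is the last day of the repair period.
The date on which the replacement obligation becomes due: 10 calendar days after 22 April 2022 is 2 May 2022.

2 May 2022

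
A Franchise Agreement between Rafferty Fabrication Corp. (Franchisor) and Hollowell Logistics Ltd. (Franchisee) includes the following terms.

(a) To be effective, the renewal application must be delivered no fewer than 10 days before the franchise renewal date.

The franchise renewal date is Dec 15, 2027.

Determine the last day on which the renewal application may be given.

Dec 5, 2027

Counting back 10 calendar days from Dec 15, 2027 gives Dec 5, 2027.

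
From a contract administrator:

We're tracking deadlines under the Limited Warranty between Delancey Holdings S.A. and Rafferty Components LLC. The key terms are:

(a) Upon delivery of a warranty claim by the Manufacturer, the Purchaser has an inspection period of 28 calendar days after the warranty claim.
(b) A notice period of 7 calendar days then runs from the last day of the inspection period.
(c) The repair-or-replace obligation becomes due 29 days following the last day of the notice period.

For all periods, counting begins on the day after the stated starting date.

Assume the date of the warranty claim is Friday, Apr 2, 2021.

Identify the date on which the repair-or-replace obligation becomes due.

The last day of the inspection period: 28 calendar days after Apr 2, 2021 is Apr 30, 2021.
The last day of the notice period: Apr 30, 2021 + 7 days = May 7, 2021.
Adding 29 calendar days to May 7, 2021 gives Jun 5, 2021, which is the date on which the repair-or-replace obligation becomes due.

Jun 5, 2021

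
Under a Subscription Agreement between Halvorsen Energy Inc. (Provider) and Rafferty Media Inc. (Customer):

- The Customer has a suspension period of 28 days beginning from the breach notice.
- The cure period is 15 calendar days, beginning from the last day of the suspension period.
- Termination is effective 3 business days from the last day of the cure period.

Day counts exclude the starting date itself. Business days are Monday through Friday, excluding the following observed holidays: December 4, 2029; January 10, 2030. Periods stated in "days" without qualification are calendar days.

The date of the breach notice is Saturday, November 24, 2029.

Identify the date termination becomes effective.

January 9, 2030

The last day of the suspension period: 28 calendar days after November 24, 2029 is December 22, 2029.
The last day of the cure period: December 22, 2029 + 15 days = January 6, 2030.
The date termination becomes effective: 3 business days after Sunday, January 6, 2030, skipping weekends — Jan 7, Jan 8, Jan 9 — lands on Wednesday, January 9, 2030.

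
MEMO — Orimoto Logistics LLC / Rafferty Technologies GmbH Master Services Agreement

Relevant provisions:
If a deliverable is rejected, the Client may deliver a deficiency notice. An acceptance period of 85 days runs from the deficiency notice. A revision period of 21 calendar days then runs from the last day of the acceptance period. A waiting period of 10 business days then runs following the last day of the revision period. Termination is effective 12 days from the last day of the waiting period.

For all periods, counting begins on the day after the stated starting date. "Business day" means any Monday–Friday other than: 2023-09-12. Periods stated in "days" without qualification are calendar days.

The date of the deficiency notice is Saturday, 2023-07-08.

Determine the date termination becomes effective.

Adding 85 calendar days to 2023-07-08 gives 2023-10-01, which is the last day of the acceptance period.
Adding 21 calendar days to 2023-10-01 gives 2023-10-22, which is the last day of the revision period.
From Sunday, 2023-10-22, 10 business days (Oct 23, Oct 24, Oct 25, Oct 26, Oct 27, Oct 30, Oct 31, Nov 1, Nov 2, Nov 3, skipping weekends) brings us to Friday, 2023-11-03, which is the last day of the waiting period.
Adding 12 calendar days to 2023-11-03 gives 2023-11-15, which is the date termination becomes effective.

2023-11-15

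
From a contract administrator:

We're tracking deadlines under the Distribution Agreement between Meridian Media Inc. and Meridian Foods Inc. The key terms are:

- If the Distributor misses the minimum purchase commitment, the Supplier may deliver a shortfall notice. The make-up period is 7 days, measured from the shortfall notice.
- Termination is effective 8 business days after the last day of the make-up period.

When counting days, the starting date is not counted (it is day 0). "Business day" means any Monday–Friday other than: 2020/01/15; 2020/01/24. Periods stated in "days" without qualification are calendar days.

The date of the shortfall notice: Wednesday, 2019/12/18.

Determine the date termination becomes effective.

2020/01/06

Adding 7 calendar days to 2019/12/18 gives 2019/12/25, which is the last day of the make-up period.
The date termination becomes effective: counting 8 business days from Wednesday, 2019/12/25 (Dec 26, Dec 27, Dec 30, Dec 31, Jan 1, Jan 2, Jan 3, Jan 6, skipping weekends) reaches Monday, 2020/01/06.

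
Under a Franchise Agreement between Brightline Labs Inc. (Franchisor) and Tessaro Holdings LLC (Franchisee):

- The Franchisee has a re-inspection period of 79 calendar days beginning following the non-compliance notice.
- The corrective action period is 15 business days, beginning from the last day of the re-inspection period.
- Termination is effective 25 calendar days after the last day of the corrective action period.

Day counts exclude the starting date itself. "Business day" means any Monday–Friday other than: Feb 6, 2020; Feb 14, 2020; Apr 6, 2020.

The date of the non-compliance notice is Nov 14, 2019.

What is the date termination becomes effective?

Mar 21, 2020

Adding 79 calendar days to Nov 14, 2019 gives Feb 1, 2020, which is the last day of the re-inspection period.
The last day of the corrective action period: 15 business days after Saturday, Feb 1, 2020, skipping weekends and the listed holidays on Feb 6, Feb 14 — Feb 3, Feb 4, Feb 5, Feb 7, …, Feb 21, Feb 24, Feb 25 — lands on Tuesday, Feb 25, 2020.
The date termination becomes effective: 25 calendar days after Feb 25, 2020 is Mar 21, 2020.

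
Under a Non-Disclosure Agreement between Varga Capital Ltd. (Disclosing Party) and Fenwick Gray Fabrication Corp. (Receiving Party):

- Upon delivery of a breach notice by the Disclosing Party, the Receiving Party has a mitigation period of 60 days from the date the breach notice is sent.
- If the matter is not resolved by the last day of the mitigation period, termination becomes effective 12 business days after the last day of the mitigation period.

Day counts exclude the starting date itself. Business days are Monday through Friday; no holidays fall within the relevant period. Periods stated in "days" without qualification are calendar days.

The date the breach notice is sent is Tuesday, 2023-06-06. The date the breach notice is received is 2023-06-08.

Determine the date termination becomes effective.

2023-08-22

The last day of the mitigation period: 2023-06-06 + 60 days = 2023-08-05.
From Saturday, 2023-08-05, 12 business days (Aug 7, Aug 8, Aug 9, Aug 10, …, Aug 18, Aug 21, Aug 22, skipping weekends) brings us to Tuesday, 2023-08-22, which is the date termination becomes effective.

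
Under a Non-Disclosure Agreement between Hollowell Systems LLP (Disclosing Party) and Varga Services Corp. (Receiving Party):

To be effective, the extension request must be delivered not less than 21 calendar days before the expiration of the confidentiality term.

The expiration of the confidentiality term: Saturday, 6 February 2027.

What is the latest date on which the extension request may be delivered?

16 January 2027

Counting back 21 calendar days from 6 February 2027 gives 16 January 2027.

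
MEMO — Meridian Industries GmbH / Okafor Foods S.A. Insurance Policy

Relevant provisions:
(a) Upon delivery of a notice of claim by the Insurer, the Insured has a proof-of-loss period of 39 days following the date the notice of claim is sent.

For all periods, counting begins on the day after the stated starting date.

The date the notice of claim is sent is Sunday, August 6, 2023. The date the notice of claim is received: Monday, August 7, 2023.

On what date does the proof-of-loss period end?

September 14, 2023

The last day of the proof-of-loss period: August 6, 2023 + 39 days = September 14, 2023.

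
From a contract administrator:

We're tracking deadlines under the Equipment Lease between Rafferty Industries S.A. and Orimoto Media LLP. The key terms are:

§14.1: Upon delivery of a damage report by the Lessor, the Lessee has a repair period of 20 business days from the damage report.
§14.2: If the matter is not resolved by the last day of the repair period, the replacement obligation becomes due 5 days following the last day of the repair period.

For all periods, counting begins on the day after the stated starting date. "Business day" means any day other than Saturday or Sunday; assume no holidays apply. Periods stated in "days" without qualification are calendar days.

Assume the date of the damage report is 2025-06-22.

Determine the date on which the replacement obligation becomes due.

2025-07-23

From Sunday, 2025-06-22, 20 business days (Jun 23, Jun 24, Jun 25, Jun 26, …, Jul 16, Jul 17, Jul 18, skipping weekends) brings us to Friday, 2025-07-18, which is the last day of the repair period.
The date on which the replacement obligation becomes due: 5 calendar days after 2025-07-18 is 2025-07-23.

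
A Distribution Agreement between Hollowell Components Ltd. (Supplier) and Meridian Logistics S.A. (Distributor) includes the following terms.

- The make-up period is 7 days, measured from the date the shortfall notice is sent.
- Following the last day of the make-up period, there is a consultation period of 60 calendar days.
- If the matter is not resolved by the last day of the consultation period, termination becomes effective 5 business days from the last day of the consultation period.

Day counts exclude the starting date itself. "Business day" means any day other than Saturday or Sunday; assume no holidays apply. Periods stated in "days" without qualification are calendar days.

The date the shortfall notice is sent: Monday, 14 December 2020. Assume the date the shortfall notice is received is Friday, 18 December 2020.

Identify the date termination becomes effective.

26 February 2021

Adding 7 calendar days to 14 December 2020 gives 21 December 2020, which is the last day of the make-up period.
Adding 60 calendar days to 21 December 2020 gives 19 February 2021, which is the last day of the consultation period.
The date termination becomes effective: 5 business days after Friday, 19 February 2021, skipping weekends — Feb 22, Feb 23, Feb 24, Feb 25, Feb 26 — lands on Friday, 26 February 2021.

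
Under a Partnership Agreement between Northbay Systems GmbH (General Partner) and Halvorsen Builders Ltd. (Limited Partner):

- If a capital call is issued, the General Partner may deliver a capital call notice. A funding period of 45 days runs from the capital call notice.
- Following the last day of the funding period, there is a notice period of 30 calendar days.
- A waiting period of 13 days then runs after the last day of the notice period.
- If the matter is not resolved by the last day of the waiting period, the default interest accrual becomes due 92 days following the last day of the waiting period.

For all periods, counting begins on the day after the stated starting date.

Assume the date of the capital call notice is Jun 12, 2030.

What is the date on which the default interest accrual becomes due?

Dec 9, 2030

The last day of the funding period: 45 calendar days after Jun 12, 2030 is Jul 27, 2030.
Adding 30 calendar days to Jul 27, 2030 gives Aug 26, 2030, which is the last day of the notice period.
The last day of the waiting period: 13 calendar days after Aug 26, 2030 is Sep 8, 2030.
Adding 92 calendar days to Sep 8, 2030 gives Dec 9, 2030, which is the date on which the default interest accrual becomes due.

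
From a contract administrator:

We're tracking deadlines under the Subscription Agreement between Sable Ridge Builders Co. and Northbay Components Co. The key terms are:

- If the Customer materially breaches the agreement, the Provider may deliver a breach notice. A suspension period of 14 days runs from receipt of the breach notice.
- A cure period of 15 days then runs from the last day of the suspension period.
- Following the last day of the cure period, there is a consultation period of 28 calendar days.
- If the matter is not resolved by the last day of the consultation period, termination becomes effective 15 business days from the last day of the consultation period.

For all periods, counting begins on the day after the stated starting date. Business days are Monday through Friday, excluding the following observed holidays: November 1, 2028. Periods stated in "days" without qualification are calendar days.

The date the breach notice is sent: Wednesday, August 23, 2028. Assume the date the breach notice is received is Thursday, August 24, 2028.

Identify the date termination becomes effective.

November 13, 2028

The last day of the suspension period: 14 calendar days after August 24, 2028 is September 7, 2028.
The last day of the cure period: 15 calendar days after September 7, 2028 is September 22, 2028.
The last day of the consultation period: September 22, 2028 + 28 days = October 20, 2028.
From Friday, October 20, 2028, 15 business days (Oct 23, Oct 24, Oct 25, Oct 26, …, Nov 9, Nov 10, Nov 13, skipping weekends and the listed holiday on Nov 1) brings us to Monday, November 13, 2028, which is the date termination becomes effective.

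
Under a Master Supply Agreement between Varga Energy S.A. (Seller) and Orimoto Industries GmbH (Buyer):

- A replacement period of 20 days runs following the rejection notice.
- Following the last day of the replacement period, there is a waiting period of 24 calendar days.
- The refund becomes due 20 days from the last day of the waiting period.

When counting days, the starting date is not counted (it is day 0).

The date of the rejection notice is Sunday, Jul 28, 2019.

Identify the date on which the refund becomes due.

Adding 20 calendar days to Jul 28, 2019 gives Aug 17, 2019, which is the last day of the replacement period.
Adding 24 calendar days to Aug 17, 2019 gives Sep 10, 2019, which is the last day of the waiting period.
The date on which the refund becomes due: Sep 10, 2019 + 20 days = Sep 30, 2019.

Sep 30, 2019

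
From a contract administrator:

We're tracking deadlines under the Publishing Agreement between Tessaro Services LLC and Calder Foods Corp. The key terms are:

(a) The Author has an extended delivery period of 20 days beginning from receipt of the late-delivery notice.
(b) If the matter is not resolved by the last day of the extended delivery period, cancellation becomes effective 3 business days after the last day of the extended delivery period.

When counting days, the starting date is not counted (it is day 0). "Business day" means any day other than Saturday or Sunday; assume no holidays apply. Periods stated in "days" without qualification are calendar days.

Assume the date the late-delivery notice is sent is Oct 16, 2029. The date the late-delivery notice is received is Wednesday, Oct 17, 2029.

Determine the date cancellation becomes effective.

The last day of the extended delivery period: Oct 17, 2029 + 20 days = Nov 6, 2029.
The date cancellation becomes effective: 3 business days after Tuesday, Nov 6, 2029, skipping weekends — Nov 7, Nov 8, Nov 9 — lands on Friday, Nov 9, 2029.

Nov 9, 2029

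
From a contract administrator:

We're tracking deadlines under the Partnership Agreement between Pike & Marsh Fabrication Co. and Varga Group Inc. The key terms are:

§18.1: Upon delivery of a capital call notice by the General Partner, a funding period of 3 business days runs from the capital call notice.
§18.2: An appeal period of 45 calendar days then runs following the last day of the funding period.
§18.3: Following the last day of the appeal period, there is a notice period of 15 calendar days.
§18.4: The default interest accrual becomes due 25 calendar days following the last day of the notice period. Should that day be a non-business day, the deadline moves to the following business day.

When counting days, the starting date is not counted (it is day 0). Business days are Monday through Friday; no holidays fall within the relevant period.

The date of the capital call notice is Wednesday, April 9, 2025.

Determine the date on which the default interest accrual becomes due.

July 8, 2025

The last day of the funding period: counting 3 business days from Wednesday, April 9, 2025 (Apr 10, Apr 11, Apr 14, skipping weekends) reaches Monday, April 14, 2025.
The last day of the appeal period: 45 calendar days after April 14, 2025 is May 29, 2025.
The last day of the notice period: May 29, 2025 + 15 days = June 13, 2025.
The date on which the default interest accrual becomes due: June 13, 2025 + 25 days = July 8, 2025. July 8, 2025 is a Tuesday, so no roll-forward applies.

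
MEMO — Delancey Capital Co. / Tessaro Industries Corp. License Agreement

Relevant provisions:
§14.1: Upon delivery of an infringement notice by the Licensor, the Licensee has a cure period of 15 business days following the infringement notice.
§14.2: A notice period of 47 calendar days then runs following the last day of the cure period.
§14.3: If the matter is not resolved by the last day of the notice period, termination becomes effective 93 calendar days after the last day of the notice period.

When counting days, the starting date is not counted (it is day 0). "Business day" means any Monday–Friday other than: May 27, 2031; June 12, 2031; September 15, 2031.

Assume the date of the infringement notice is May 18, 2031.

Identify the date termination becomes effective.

October 27, 2031

The last day of the cure period: 15 business days after Sunday, May 18, 2031, skipping weekends and the listed holiday on May 27 — May 19, May 20, May 21, May 22, …, Jun 5, Jun 6, Jun 9 — lands on Monday, June 9, 2031.
Adding 47 calendar days to June 9, 2031 gives July 26, 2031, which is the last day of the notice period.
The date termination becomes effective: July 26, 2031 + 93 days = October 27, 2031.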